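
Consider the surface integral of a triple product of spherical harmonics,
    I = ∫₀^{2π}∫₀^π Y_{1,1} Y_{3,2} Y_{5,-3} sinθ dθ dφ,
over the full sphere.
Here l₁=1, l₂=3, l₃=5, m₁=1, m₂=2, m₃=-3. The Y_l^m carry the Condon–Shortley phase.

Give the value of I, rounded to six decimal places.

0.000000

l₃=5 ∉ [2,4] — triangle fails ⇒ I = 0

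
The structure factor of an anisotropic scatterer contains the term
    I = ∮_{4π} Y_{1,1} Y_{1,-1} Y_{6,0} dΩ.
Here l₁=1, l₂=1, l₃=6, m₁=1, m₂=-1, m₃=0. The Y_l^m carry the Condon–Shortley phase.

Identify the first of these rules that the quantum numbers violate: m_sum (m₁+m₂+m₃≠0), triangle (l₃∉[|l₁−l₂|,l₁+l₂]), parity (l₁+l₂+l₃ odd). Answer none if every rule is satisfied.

m₁+m₂+m₃ = 1 − 1 + 0 = 0  ✓
triangle: |1−1|=0 ≤ l₃=6 ≤ 1+1=2  ✗
parity: l₁+l₂+l₃ = 8 is even

triangle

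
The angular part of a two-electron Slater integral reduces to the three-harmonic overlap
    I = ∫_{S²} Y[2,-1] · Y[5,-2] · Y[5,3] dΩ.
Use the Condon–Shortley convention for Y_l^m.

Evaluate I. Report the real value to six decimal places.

-0.161739

Rules hold: Σm=0, L=12 even, 3≤5≤7.
N = 5·11·11 = 605
Δ = 2!·2!·8!/13! = 1/38610
Racah Σ t=0..2: t=0:+1/2880 t=1:−1/576 t=2:+1/2880 = -1/960
⇒ 3j(2 5 5; 0 0 0)² = 10/429, sgn +1
Racah Σ t=1..2: t=1:−1/2880 t=2:+1/10080 = -1/4032
⇒ 3j(2 5 5; -1 -2 3)² = 10/429, sgn -1
4πI² = N·(3j₀)²·(3jₘ)² = 500/1521
I = -1·√(0.328731/4π) = -0.16173926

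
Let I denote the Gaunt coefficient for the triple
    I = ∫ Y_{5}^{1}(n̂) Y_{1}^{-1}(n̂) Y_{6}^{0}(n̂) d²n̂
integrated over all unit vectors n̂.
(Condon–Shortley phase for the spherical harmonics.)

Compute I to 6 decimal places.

Rules hold: Σm=0, L=12 even, 4≤6≤6.
N = 11·3·13 = 429
Δ = 0!·10!·2!/13! = 1/858
Racah Σ t=0..0: t=0:+1/14400 = 1/14400
⇒ 3j(5 1 6; 0 0 0)² = 6/143, sgn +1
Racah Σ t=0..0: t=0:+1/34560 = 1/34560
⇒ 3j(5 1 6; 1 -1 0)² = 5/286, sgn +1
4πI² = N·(3j₀)²·(3jₘ)² = 45/143
I = +1·√(0.314685/4π) = 0.15824621

0.158246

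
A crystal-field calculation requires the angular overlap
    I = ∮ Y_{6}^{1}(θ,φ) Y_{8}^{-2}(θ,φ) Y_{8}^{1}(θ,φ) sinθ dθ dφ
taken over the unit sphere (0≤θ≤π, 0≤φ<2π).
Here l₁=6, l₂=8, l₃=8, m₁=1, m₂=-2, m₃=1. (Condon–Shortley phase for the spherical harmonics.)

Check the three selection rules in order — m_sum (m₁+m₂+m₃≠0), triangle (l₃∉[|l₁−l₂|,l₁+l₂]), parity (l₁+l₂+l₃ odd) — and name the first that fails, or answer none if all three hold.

m₁+m₂+m₃ = 1 − 2 + 1 = 0  ✓
triangle: |6−8|=2 ≤ l₃=8 ≤ 6+8=14  ✓
parity: l₁+l₂+l₃ = 22 is even  ✓

none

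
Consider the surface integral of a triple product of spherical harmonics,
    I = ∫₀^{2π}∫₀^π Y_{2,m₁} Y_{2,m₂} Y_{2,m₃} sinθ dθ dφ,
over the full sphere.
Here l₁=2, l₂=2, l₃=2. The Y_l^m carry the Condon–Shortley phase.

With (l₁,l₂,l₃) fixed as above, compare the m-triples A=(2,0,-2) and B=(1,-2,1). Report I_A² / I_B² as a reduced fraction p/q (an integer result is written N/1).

2/3

l's match ⇒ only the (l;m) 3-j factors differ between A and B.
A: triangle coeff Δ(2,2,2) = 1/630; Σ_t [0,0]: t=0:+1/8 = 1/8; (3j)²=2/35 [(2 2 2; 2 0 -2)], sign=+1
B: triangle coeff Δ(2,2,2) = 1/630; Σ_t [0,0]: t=0:+1/4 = 1/4; (3j)²=3/35 [(2 2 2; 1 -2 1)], sign=-1
I_A²/I_B² = (2/35)/(3/35) = 2/3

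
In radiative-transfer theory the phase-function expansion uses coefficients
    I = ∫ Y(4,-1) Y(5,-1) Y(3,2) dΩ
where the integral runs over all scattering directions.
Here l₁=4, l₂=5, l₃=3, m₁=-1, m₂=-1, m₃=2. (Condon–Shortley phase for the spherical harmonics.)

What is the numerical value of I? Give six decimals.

0.138239

Checks pass: Σm=0; 12 even; l₃=3∈[1,9].
(2·4+1)(2·5+1)(2·3+1) = 693
Δ: 6! 2! 4! / 13! → 1/180180
sum: t=2:+1/576 t=3:−1/144 t=4:+1/576 = -1/288
3j²(4 5 3; 0 0 0) = Δ·Π!·Σ² = 20/1001  (sign +1)
sum: t=3:−1/432 t=4:+1/1152 = -5/3456
3j²(4 5 3; -1 -1 2) = Δ·Π!·Σ² = 625/36036  (sign +1)
combine: 4πI² = 693·20/1001·625/36036 = 3125/13013
take √, sign +1: I = 0.13823925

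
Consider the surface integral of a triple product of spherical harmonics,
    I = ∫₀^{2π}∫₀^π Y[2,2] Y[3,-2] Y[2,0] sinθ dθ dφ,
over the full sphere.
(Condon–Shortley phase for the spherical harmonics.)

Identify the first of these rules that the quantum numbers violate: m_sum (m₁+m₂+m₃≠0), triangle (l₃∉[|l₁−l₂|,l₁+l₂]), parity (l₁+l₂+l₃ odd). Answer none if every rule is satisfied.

m₁+m₂+m₃ = 2 − 2 + 0 = 0  ✓
triangle: |2−3|=1 ≤ l₃=2 ≤ 2+3=5  ✓
parity: l₁+l₂+l₃ = 7 is odd  ✗

parity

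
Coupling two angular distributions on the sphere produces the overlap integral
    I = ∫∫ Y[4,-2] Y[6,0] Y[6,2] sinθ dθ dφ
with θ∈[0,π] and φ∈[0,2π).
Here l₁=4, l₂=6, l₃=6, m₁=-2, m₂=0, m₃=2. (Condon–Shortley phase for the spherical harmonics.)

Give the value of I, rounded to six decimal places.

m-sum 0 ✓  L=16 even ✓  2≤6≤10 ✓
Π(2lᵢ+1) = 9×13×13 = 1521
triangle coeff Δ(4,6,6) = 1/15315300
Σ_t [0,4]: t=0:+1/829440 t=1:−1/25920 t=2:+1/9216 t=3:−1/25920 t=4:+1/829440 = 7/207360
(3j)²=28/2431 [(4 6 6; 0 0 0)], sign=+1
Σ_t [2,4]: t=2:+1/55296 t=3:−1/25920 t=4:+1/138240 = -11/829440
(3j)²=11/1326 [(4 6 6; -2 0 2)], sign=-1
⇒ 4πI² = 42/289
I = (-1)√(42/289/(4π)) = -0.10754019

-0.107540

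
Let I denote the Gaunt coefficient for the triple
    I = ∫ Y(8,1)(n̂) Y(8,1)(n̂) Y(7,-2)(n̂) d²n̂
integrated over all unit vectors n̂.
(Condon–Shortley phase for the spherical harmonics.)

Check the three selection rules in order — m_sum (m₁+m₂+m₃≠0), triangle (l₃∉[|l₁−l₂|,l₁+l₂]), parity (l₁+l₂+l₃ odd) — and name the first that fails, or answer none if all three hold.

parity

azimuthal sum: 1 + 1 − 2 = 0  ✓
0 ≤ 7 ≤ 16 (triangle on l)  ✓
L = 8 + 8 + 7 = 23 (odd)  ✗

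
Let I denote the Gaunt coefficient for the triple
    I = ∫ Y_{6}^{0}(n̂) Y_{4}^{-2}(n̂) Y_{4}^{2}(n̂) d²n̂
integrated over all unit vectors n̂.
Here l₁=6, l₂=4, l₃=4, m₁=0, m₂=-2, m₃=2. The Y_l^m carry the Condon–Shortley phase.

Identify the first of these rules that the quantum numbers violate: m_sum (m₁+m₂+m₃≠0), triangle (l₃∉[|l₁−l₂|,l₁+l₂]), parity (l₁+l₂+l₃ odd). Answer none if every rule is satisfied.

none

m₁+m₂+m₃ = 0 − 2 + 2 = 0  ✓
triangle: |6−4|=2 ≤ l₃=4 ≤ 6+4=10  ✓
parity: l₁+l₂+l₃ = 14 is even  ✓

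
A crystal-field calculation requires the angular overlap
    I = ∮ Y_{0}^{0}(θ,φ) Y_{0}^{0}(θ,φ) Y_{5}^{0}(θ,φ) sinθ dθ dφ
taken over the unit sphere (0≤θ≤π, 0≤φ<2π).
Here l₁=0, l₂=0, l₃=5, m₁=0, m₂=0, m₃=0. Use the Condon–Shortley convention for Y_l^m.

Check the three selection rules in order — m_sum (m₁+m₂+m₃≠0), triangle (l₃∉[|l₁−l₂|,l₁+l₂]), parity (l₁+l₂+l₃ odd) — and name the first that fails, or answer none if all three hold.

m₁+m₂+m₃ = 0 + 0 + 0 = 0  ✓
triangle: |0−0|=0 ≤ l₃=5 ≤ 0+0=0  ✗
parity: l₁+l₂+l₃ = 5 is odd

triangle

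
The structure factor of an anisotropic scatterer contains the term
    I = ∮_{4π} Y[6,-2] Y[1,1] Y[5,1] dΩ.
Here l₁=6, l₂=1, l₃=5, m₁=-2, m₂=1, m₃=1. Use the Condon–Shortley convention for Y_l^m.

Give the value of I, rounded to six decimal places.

Checks pass: Σm=0; 12 even; l₃=5∈[5,7].
(2·6+1)(2·1+1)(2·5+1) = 429
Δ: 2! 10! 0! / 13! → 1/858
sum: t=1:−1/14400 = -1/14400
3j²(6 1 5; 0 0 0) = Δ·Π!·Σ² = 6/143  (sign +1)
sum: t=2:+1/34560 = 1/34560
3j²(6 1 5; -2 1 1) = Δ·Π!·Σ² = 14/429  (sign +1)
combine: 4πI² = 429·6/143·14/429 = 84/143
take √, sign +1: I = 0.21620548

0.216205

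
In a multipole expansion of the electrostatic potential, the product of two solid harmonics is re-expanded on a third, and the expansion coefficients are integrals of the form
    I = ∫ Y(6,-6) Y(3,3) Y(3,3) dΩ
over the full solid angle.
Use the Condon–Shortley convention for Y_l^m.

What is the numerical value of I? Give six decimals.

0.360342

m-sum 0 ✓  L=12 even ✓  3≤3≤9 ✓
Π(2lᵢ+1) = 13×7×7 = 637
triangle coeff Δ(6,3,3) = 1/12012
Σ_t [3,3]: t=3:−1/1296 = -1/1296
(3j)²=100/3003 [(6 3 3; 0 0 0)], sign=+1
Σ_t [6,6]: t=6:+1/518400 = 1/518400
(3j)²=1/13 [(6 3 3; -6 3 3)], sign=+1
⇒ 4πI² = 700/429
I = (+1)√(700/429/(4π)) = 0.36034246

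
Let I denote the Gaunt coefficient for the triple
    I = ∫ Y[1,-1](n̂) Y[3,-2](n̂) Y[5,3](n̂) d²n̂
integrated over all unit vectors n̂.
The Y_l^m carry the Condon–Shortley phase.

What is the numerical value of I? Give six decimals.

0.000000

l₃=5 ∉ [2,4] — triangle fails ⇒ I = 0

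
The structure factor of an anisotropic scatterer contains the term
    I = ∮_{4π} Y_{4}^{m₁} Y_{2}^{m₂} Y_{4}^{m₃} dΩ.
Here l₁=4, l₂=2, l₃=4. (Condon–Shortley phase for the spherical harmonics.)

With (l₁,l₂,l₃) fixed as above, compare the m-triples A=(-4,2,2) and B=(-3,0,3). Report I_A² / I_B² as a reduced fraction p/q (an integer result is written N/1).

Same 4,2,4: normalisation and zero-m 3j drop out of the ratio.
A: Δ: 2! 6! 2! / 11! → 1/13860; sum: t=2:+1/2880 = 1/2880; 3j²(4 2 4; -4 2 2) = Δ·Π!·Σ² = 2/165  (sign +1)
B: Δ: 2! 6! 2! / 11! → 1/13860; sum: t=1:−1/720 t=2:+1/480 = 1/1440; 3j²(4 2 4; -3 0 3) = Δ·Π!·Σ² = 7/1980  (sign -1)
I_A²/I_B² = (2/165)/(7/1980) = 24/7

24/7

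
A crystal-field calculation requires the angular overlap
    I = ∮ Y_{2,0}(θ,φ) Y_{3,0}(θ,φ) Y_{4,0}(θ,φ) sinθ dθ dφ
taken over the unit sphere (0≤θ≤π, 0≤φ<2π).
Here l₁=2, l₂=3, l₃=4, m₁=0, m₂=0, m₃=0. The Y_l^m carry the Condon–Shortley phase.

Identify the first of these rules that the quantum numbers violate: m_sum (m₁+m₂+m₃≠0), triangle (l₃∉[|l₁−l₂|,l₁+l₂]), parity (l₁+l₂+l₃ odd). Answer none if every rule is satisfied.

parity

m₁+m₂+m₃ = 0 + 0 + 0 = 0  ✓
triangle: |2−3|=1 ≤ l₃=4 ≤ 2+3=5  ✓
parity: l₁+l₂+l₃ = 9 is odd  ✗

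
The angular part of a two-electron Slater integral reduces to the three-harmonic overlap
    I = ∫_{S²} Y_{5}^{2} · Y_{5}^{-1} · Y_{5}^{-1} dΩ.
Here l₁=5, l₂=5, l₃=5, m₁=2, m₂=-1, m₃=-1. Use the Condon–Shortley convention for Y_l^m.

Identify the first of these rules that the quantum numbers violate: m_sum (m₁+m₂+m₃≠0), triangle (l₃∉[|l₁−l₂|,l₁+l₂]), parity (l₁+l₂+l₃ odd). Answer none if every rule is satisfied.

parity

azimuthal sum: 2 − 1 − 1 = 0  ✓
0 ≤ 5 ≤ 10 (triangle on l)  ✓
L = 5 + 5 + 5 = 15 (odd)  ✗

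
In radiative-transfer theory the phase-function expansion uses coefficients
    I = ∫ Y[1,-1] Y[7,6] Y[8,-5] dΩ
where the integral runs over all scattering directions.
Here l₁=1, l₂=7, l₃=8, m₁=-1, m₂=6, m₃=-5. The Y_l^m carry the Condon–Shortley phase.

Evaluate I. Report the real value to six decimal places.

m-sum 0 ✓  L=16 even ✓  6≤8≤8 ✓
Π(2lᵢ+1) = 3×15×17 = 765
triangle coeff Δ(1,7,8) = 1/2040
Σ_t [0,0]: t=0:+1/25401600 = 1/25401600
(3j)²=8/255 [(1 7 8; 0 0 0)], sign=+1
Σ_t [0,0]: t=0:+1/12454041600 = 1/12454041600
(3j)²=1/680 [(1 7 8; -1 6 -5)], sign=-1
⇒ 4πI² = 3/85
I = (-1)√(3/85/(4π)) = -0.05299638

-0.052996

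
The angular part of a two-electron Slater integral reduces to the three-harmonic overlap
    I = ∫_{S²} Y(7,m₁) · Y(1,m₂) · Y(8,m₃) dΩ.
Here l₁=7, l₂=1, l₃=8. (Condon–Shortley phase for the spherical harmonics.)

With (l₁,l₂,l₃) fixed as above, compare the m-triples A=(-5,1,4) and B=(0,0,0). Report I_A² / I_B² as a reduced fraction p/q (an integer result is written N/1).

l's match ⇒ only the (l;m) 3-j factors differ between A and B.
A: triangle coeff Δ(7,1,8) = 1/2040; Σ_t [0,0]: t=0:+1/1916006400 = 1/1916006400; (3j)²=1/340 [(7 1 8; -5 1 4)], sign=+1
B: triangle coeff Δ(7,1,8) = 1/2040; Σ_t [0,0]: t=0:+1/25401600 = 1/25401600; (3j)²=8/255 [(7 1 8; 0 0 0)], sign=+1
I_A²/I_B² = (1/340)/(8/255) = 3/32

3/32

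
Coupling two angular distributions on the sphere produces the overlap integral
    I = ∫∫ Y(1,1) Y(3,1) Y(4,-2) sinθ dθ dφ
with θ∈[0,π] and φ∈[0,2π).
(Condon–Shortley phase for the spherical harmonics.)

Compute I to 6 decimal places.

0.238414

Rules hold: Σm=0, L=8 even, 2≤4≤4.
N = 3·7·9 = 189
Δ = 0!·2!·6!/9! = 1/252
Racah Σ t=0..0: t=0:+1/36 = 1/36
⇒ 3j(1 3 4; 0 0 0)² = 4/63, sgn +1
Racah Σ t=0..0: t=0:+1/96 = 1/96
⇒ 3j(1 3 4; 1 1 -2)² = 5/84, sgn +1
4πI² = N·(3j₀)²·(3jₘ)² = 5/7
I = +1·√(0.714286/4π) = 0.23841361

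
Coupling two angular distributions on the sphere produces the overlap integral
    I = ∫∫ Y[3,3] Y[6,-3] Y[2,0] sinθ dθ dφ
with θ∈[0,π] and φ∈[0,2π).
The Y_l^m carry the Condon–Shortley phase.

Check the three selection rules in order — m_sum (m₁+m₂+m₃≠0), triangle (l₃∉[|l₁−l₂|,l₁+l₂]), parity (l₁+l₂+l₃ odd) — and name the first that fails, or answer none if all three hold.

Σmᵢ = 0  ✓
l₃∈[|l₁−l₂|,l₁+l₂]=[3,9], have l₃=2  ✗
Σlᵢ = 11 ⇒ odd

triangle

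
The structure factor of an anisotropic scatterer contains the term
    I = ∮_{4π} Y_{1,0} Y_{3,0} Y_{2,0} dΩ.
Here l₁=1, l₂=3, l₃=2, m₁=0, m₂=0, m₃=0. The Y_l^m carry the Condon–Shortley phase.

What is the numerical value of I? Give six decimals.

Checks pass: Σm=0; 6 even; l₃=2∈[2,4].
(2·1+1)(2·3+1)(2·2+1) = 105
Δ: 2! 0! 4! / 7! → 1/105
sum: t=1:−1/4 = -1/4
3j²(1 3 2; 0 0 0) = Δ·Π!·Σ² = 3/35  (sign -1)
(m-triple is (0,0,0) — same symbol as above.)
combine: 4πI² = 105·3/35·3/35 = 27/35
take √, sign +1: I = 0.24776670

0.247767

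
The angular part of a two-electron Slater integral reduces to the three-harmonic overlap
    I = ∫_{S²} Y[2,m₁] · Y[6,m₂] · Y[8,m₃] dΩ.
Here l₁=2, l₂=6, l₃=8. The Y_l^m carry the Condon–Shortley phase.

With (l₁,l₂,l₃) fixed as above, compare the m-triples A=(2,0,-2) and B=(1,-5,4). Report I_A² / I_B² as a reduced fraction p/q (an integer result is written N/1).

35/8

Same 2,6,8: normalisation and zero-m 3j drop out of the ratio.
A: Δ: 0! 4! 12! / 17! → 1/30940; sum: t=0:+1/12441600 = 1/12441600; 3j²(2 6 8; 2 0 -2) = Δ·Π!·Σ² = 3/442  (sign +1)
B: Δ: 0! 4! 12! / 17! → 1/30940; sum: t=0:+1/239500800 = 1/239500800; 3j²(2 6 8; 1 -5 4) = Δ·Π!·Σ² = 12/7735  (sign +1)
I_A²/I_B² = (3/442)/(12/7735) = 35/8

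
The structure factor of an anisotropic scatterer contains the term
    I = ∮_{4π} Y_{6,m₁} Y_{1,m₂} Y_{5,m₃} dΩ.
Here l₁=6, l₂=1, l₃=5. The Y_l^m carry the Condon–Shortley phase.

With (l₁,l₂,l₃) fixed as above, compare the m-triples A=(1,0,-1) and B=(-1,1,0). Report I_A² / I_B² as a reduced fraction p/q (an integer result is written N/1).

Same 6,1,5: normalisation and zero-m 3j drop out of the ratio.
A: Δ: 2! 10! 0! / 13! → 1/858; sum: t=1:−1/17280 = -1/17280; 3j²(6 1 5; 1 0 -1) = Δ·Π!·Σ² = 35/858  (sign -1)
B: Δ: 2! 10! 0! / 13! → 1/858; sum: t=2:+1/28800 = 1/28800; 3j²(6 1 5; -1 1 0) = Δ·Π!·Σ² = 7/286  (sign -1)
I_A²/I_B² = (35/858)/(7/286) = 5/3

5/3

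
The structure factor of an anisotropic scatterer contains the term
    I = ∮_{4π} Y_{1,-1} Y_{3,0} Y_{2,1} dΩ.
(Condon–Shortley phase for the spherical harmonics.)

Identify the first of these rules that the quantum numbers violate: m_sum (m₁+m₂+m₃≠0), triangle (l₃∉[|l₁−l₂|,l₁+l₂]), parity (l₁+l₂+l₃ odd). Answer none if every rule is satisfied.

none

azimuthal sum: -1 + 0 + 1 = 0  ✓
2 ≤ 2 ≤ 4 (triangle on l)  ✓
L = 1 + 3 + 2 = 6 (even)  ✓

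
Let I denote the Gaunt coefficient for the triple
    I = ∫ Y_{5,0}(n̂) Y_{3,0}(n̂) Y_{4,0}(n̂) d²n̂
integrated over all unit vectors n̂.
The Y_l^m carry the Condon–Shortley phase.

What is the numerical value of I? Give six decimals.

0.148374

m-sum 0 ✓  L=12 even ✓  2≤4≤8 ✓
Π(2lᵢ+1) = 11×7×9 = 693
triangle coeff Δ(5,3,4) = 1/180180
Σ_t [1,3]: t=1:−1/576 t=2:+1/144 t=3:−1/576 = 1/288
(3j)²=20/1001 [(5 3 4; 0 0 0)], sign=+1
(m-triple is (0,0,0) — same symbol as above.)
⇒ 4πI² = 3600/13013
I = (+1)√(3600/13013/(4π)) = 0.14837393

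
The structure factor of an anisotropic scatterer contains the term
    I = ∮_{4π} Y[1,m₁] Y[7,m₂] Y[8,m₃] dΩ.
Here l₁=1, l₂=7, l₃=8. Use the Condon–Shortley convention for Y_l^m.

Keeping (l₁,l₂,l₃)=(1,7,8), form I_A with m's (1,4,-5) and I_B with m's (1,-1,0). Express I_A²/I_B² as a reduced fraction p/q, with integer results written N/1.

39/14

Same 1,7,8: normalisation and zero-m 3j drop out of the ratio.
A: Δ: 0! 2! 14! / 17! → 1/2040; sum: t=0:+1/479001600 = 1/479001600; 3j²(1 7 8; 1 4 -5) = Δ·Π!·Σ² = 13/340  (sign -1)
B: Δ: 0! 2! 14! / 17! → 1/2040; sum: t=0:+1/58060800 = 1/58060800; 3j²(1 7 8; 1 -1 0) = Δ·Π!·Σ² = 7/510  (sign +1)
I_A²/I_B² = (13/340)/(7/510) = 39/14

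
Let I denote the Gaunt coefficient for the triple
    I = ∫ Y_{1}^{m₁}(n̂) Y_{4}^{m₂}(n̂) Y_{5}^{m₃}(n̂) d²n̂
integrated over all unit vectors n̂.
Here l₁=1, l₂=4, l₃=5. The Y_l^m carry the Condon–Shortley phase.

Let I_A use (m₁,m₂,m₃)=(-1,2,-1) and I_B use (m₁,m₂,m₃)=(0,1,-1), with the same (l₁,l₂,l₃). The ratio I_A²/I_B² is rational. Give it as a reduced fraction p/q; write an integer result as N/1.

l's match ⇒ only the (l;m) 3-j factors differ between A and B.
A: triangle coeff Δ(1,4,5) = 1/495; Σ_t [0,0]: t=0:+1/2880 = 1/2880; (3j)²=2/165 [(1 4 5; -1 2 -1)], sign=+1
B: triangle coeff Δ(1,4,5) = 1/495; Σ_t [0,0]: t=0:+1/720 = 1/720; (3j)²=8/165 [(1 4 5; 0 1 -1)], sign=+1
I_A²/I_B² = (2/165)/(8/165) = 1/4

1/4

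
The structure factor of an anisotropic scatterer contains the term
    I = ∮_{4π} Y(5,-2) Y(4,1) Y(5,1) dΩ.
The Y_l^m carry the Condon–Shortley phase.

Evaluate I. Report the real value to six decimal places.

0.128377

Rules hold: Σm=0, L=14 even, 1≤5≤9.
N = 11·9·11 = 1089
Δ = 4!·6!·4!/15! = 1/3153150
Racah Σ t=0..4: t=0:+1/69120 t=1:−1/1728 t=2:+1/576 t=3:−1/1728 t=4:+1/69120 = 7/11520
⇒ 3j(5 4 5; 0 0 0)² = 2/143, sgn -1
Racah Σ t=1..4: t=1:−1/103680 t=2:+1/2880 t=3:−1/1152 t=4:+1/5184 = -7/20736
⇒ 3j(5 4 5; -2 1 1)² = 35/2574, sgn -1
4πI² = N·(3j₀)²·(3jₘ)² = 35/169
I = +1·√(0.207101/4π) = 0.12837656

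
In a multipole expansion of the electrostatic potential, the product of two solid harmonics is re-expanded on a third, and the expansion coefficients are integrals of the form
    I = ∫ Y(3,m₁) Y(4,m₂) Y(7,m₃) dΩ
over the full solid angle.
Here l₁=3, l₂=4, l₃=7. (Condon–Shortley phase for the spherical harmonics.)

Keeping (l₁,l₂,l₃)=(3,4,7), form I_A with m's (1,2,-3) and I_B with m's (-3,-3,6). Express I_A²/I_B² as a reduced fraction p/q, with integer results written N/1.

105/143

l's match ⇒ only the (l;m) 3-j factors differ between A and B.
A: triangle coeff Δ(3,4,7) = 1/45045; Σ_t [0,0]: t=0:+1/69120 = 1/69120; (3j)²=4/143 [(3 4 7; 1 2 -3)], sign=+1
B: triangle coeff Δ(3,4,7) = 1/45045; Σ_t [0,0]: t=0:+1/3628800 = 1/3628800; (3j)²=4/105 [(3 4 7; -3 -3 6)], sign=-1
I_A²/I_B² = (4/143)/(4/105) = 105/143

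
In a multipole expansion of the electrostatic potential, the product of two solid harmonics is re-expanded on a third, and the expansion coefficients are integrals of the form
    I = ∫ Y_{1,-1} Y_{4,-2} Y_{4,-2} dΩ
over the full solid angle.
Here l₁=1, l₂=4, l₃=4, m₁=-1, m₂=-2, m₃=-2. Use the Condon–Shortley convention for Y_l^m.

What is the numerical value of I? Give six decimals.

0.000000

m-sum = -1 − 2 − 2 = -5 ≠ 0 ⇒ I = 0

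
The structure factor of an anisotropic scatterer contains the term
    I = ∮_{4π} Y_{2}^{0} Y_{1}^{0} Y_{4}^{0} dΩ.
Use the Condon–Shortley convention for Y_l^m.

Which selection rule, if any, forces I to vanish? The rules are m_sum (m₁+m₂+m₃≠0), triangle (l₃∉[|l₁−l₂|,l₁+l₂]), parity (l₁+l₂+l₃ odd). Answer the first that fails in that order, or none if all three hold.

Σmᵢ = 0  ✓
l₃∈[|l₁−l₂|,l₁+l₂]=[1,3], have l₃=4  ✗
Σlᵢ = 7 ⇒ odd

triangle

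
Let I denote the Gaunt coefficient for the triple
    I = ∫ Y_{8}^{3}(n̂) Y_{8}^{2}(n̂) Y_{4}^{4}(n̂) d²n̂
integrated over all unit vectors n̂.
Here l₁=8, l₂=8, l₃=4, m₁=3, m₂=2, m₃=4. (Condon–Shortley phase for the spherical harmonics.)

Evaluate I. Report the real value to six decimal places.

Σmᵢ = 9 ≠ 0, so the φ-integral vanishes; I = 0

0.000000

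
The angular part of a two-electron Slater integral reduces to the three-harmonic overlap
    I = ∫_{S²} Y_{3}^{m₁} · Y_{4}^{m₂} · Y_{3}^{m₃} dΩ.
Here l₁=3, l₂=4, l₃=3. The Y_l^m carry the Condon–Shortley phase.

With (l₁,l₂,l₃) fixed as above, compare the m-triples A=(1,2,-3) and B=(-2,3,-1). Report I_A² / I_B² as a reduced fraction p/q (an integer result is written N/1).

l's match ⇒ only the (l;m) 3-j factors differ between A and B.
A: triangle coeff Δ(3,4,3) = 1/34650; Σ_t [2,2]: t=2:+1/192 = 1/192; (3j)²=3/77 [(3 4 3; 1 2 -3)], sign=+1
B: triangle coeff Δ(3,4,3) = 1/34650; Σ_t [3,4]: t=3:−1/288 t=4:+1/144 = 1/288; (3j)²=1/99 [(3 4 3; -2 3 -1)], sign=+1
I_A²/I_B² = (3/77)/(1/99) = 27/7

27/7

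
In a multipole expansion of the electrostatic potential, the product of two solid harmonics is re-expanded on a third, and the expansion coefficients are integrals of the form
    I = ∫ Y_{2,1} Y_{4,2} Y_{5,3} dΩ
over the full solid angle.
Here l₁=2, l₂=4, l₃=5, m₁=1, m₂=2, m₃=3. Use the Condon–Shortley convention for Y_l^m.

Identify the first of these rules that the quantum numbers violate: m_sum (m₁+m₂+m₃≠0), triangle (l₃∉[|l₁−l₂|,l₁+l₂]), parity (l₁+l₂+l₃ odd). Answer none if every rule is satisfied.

m_sum

Σmᵢ = 6  ✗
l₃∈[|l₁−l₂|,l₁+l₂]=[2,6], have l₃=5
Σlᵢ = 11 ⇒ odd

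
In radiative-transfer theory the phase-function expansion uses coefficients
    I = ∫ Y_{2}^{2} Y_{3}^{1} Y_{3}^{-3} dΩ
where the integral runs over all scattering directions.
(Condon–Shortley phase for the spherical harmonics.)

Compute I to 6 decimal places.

Rules hold: Σm=0, L=8 even, 1≤3≤5.
N = 5·7·7 = 245
Δ = 2!·2!·4!/9! = 1/3780
Racah Σ t=0..2: t=0:+1/24 t=1:−1/4 t=2:+1/24 = -1/6
⇒ 3j(2 3 3; 0 0 0)² = 4/105, sgn +1
Racah Σ t=0..0: t=0:+1/96 = 1/96
⇒ 3j(2 3 3; 2 1 -3)² = 1/42, sgn +1
4πI² = N·(3j₀)²·(3jₘ)² = 2/9
I = +1·√(0.222222/4π) = 0.13298076

0.132981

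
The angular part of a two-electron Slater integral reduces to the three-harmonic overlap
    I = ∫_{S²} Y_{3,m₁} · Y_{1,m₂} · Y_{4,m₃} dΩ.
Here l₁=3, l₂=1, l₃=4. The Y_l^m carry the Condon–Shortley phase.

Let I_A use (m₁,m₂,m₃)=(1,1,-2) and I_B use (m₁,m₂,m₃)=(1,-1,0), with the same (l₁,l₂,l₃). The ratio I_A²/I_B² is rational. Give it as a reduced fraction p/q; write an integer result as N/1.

5/2

Same 3,1,4: normalisation and zero-m 3j drop out of the ratio.
A: Δ: 0! 6! 2! / 9! → 1/252; sum: t=0:+1/96 = 1/96; 3j²(3 1 4; 1 1 -2) = Δ·Π!·Σ² = 5/84  (sign +1)
B: Δ: 0! 6! 2! / 9! → 1/252; sum: t=0:+1/96 = 1/96; 3j²(3 1 4; 1 -1 0) = Δ·Π!·Σ² = 1/42  (sign +1)
I_A²/I_B² = (5/84)/(1/42) = 5/2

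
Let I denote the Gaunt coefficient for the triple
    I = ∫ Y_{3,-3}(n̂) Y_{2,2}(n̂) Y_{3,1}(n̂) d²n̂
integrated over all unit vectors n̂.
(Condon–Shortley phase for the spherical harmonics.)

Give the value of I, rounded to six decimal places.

Rules hold: Σm=0, L=8 even, 1≤3≤5.
N = 7·5·7 = 245
Δ = 2!·4!·2!/9! = 1/3780
Racah Σ t=0..2: t=0:+1/24 t=1:−1/4 t=2:+1/24 = -1/6
⇒ 3j(3 2 3; 0 0 0)² = 4/105, sgn +1
Racah Σ t=2..2: t=2:+1/96 = 1/96
⇒ 3j(3 2 3; -3 2 1)² = 1/42, sgn +1
4πI² = N·(3j₀)²·(3jₘ)² = 2/9
I = +1·√(0.222222/4π) = 0.13298076

0.132981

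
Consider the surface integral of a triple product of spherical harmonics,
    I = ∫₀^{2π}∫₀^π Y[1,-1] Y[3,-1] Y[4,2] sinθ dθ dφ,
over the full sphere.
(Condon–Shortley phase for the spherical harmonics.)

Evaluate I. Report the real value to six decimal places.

0.238414

m-sum 0 ✓  L=8 even ✓  2≤4≤4 ✓
Π(2lᵢ+1) = 3×7×9 = 189
triangle coeff Δ(1,3,4) = 1/252
Σ_t [0,0]: t=0:+1/36 = 1/36
(3j)²=4/63 [(1 3 4; 0 0 0)], sign=+1
Σ_t [0,0]: t=0:+1/96 = 1/96
(3j)²=5/84 [(1 3 4; -1 -1 2)], sign=+1
⇒ 4πI² = 5/7
I = (+1)√(5/7/(4π)) = 0.23841361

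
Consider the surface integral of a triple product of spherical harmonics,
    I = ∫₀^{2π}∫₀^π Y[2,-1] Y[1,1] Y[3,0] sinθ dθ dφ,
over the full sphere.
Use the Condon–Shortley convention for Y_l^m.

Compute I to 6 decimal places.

m-sum 0 ✓  L=6 even ✓  1≤3≤3 ✓
Π(2lᵢ+1) = 5×3×7 = 105
triangle coeff Δ(2,1,3) = 1/105
Σ_t [0,0]: t=0:+1/4 = 1/4
(3j)²=3/35 [(2 1 3; 0 0 0)], sign=-1
Σ_t [0,0]: t=0:+1/12 = 1/12
(3j)²=1/35 [(2 1 3; -1 1 0)], sign=-1
⇒ 4πI² = 9/35
I = (+1)√(9/35/(4π)) = 0.14304817

0.143048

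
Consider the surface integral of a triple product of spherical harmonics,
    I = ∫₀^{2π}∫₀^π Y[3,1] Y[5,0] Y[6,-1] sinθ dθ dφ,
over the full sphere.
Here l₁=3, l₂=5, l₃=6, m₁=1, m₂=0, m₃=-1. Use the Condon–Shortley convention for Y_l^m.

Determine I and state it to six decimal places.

Checks pass: Σm=0; 14 even; l₃=6∈[2,8].
(2·3+1)(2·5+1)(2·6+1) = 1001
Δ: 2! 4! 8! / 15! → 1/675675
sum: t=0:+1/8640 t=1:−1/2304 t=2:+1/8640 = -7/34560
3j²(3 5 6; 0 0 0) = Δ·Π!·Σ² = 7/429  (sign -1)
sum: t=0:+1/5760 t=1:−1/3456 t=2:+1/34560 = -1/11520
3j²(3 5 6; 1 0 -1) = Δ·Π!·Σ² = 2/429  (sign +1)
combine: 4πI² = 1001·7/429·2/429 = 98/1287
take √, sign -1: I = -0.07784287

-0.077843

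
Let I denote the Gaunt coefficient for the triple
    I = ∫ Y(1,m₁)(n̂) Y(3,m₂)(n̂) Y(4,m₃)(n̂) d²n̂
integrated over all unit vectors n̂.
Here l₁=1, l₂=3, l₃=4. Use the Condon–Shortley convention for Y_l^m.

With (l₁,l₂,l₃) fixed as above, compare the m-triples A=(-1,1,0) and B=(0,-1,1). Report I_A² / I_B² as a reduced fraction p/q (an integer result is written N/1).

Shared (l₁,l₂,l₃)=(1,3,4): N and (l;000)² cancel in I_A²/I_B².
A: Δ = 0!·2!·6!/9! = 1/252; Racah Σ t=0..0: t=0:+1/96 = 1/96; ⇒ 3j(1 3 4; -1 1 0)² = 1/42, sgn +1
B: Δ = 0!·2!·6!/9! = 1/252; Racah Σ t=0..0: t=0:+1/48 = 1/48; ⇒ 3j(1 3 4; 0 -1 1)² = 5/84, sgn -1
I_A²/I_B² = (1/42)/(5/84) = 2/5

2/5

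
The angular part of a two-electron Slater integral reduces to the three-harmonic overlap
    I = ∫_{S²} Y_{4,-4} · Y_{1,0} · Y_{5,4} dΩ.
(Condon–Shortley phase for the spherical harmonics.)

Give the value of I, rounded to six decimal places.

0.147319

m-sum 0 ✓  L=10 even ✓  3≤5≤5 ✓
Π(2lᵢ+1) = 9×3×11 = 297
triangle coeff Δ(4,1,5) = 1/495
Σ_t [0,0]: t=0:+1/576 = 1/576
(3j)²=5/99 [(4 1 5; 0 0 0)], sign=-1
Σ_t [0,0]: t=0:+1/40320 = 1/40320
(3j)²=1/55 [(4 1 5; -4 0 4)], sign=-1
⇒ 4πI² = 3/11
I = (+1)√(3/11/(4π)) = 0.14731920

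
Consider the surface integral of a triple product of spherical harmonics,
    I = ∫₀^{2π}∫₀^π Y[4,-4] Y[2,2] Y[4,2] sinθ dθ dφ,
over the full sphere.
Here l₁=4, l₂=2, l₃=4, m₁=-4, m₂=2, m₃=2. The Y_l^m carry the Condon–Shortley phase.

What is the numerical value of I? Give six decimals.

m-sum 0 ✓  L=10 even ✓  2≤4≤6 ✓
Π(2lᵢ+1) = 9×5×9 = 405
triangle coeff Δ(4,2,4) = 1/13860
Σ_t [0,2]: t=0:+1/192 t=1:−1/36 t=2:+1/192 = -5/288
(3j)²=20/693 [(4 2 4; 0 0 0)], sign=-1
Σ_t [2,2]: t=2:+1/2880 = 1/2880
(3j)²=2/165 [(4 2 4; -4 2 2)], sign=+1
⇒ 4πI² = 120/847
I = (-1)√(120/847/(4π)) = -0.10618031

-0.106180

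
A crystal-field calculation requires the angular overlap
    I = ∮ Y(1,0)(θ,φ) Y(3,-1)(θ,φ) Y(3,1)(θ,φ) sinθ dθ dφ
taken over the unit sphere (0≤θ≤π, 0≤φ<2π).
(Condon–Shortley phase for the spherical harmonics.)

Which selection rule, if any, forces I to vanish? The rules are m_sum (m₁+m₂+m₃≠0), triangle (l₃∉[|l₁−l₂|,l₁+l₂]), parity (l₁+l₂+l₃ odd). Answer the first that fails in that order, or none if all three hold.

parity

Σmᵢ = 0  ✓
l₃∈[|l₁−l₂|,l₁+l₂]=[2,4], have l₃=3  ✓
Σlᵢ = 7 ⇒ odd  ✗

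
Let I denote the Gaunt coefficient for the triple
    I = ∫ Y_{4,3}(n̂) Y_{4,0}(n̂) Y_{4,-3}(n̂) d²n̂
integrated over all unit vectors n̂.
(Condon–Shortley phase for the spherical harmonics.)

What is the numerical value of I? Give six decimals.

m-sum 0 ✓  L=12 even ✓  0≤4≤8 ✓
Π(2lᵢ+1) = 9×9×9 = 729
triangle coeff Δ(4,4,4) = 1/450450
Σ_t [0,4]: t=0:+1/13824 t=1:−1/216 t=2:+1/64 t=3:−1/216 t=4:+1/13824 = 5/768
(3j)²=18/1001 [(4 4 4; 0 0 0)], sign=+1
Σ_t [0,1]: t=0:+1/3456 t=1:−1/864 = -1/1152
(3j)²=7/286 [(4 4 4; 3 0 -3)], sign=+1
⇒ 4πI² = 6561/20449
I = (+1)√(6561/20449/(4π)) = 0.15978796

0.159788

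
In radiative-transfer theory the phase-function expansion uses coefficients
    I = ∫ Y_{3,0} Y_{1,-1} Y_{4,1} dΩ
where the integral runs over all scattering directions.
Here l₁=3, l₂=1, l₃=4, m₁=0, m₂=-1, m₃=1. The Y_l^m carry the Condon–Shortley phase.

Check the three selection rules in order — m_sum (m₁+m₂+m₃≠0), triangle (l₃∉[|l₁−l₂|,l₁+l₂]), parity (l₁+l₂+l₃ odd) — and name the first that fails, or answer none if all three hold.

none

Σmᵢ = 0  ✓
l₃∈[|l₁−l₂|,l₁+l₂]=[2,4], have l₃=4  ✓
Σlᵢ = 8 ⇒ even  ✓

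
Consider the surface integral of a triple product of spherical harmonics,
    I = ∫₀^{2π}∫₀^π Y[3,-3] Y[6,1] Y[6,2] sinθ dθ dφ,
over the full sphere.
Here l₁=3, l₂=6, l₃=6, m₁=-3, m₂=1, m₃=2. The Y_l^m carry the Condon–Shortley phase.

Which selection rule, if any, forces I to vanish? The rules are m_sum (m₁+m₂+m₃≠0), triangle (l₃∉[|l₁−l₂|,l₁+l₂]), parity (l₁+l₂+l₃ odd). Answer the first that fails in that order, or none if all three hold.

parity

m₁+m₂+m₃ = -3 + 1 + 2 = 0  ✓
triangle: |3−6|=3 ≤ l₃=6 ≤ 3+6=9  ✓
parity: l₁+l₂+l₃ = 15 is odd  ✗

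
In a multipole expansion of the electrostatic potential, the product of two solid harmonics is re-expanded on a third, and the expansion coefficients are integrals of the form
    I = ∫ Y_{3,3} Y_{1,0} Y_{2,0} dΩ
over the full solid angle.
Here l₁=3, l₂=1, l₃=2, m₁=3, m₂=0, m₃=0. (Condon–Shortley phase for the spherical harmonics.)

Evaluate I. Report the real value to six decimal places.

0.000000

Σmᵢ = 3 ≠ 0, so the φ-integral vanishes; I = 0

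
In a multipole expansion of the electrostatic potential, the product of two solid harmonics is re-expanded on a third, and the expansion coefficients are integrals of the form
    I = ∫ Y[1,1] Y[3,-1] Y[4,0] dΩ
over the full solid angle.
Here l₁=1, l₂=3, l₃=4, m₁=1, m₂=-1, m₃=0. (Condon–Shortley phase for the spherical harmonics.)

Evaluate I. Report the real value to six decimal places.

0.150786

Rules hold: Σm=0, L=8 even, 2≤4≤4.
N = 3·7·9 = 189
Δ = 0!·2!·6!/9! = 1/252
Racah Σ t=0..0: t=0:+1/36 = 1/36
⇒ 3j(1 3 4; 0 0 0)² = 4/63, sgn +1
Racah Σ t=0..0: t=0:+1/96 = 1/96
⇒ 3j(1 3 4; 1 -1 0)² = 1/42, sgn +1
4πI² = N·(3j₀)²·(3jₘ)² = 2/7
I = +1·√(0.285714/4π) = 0.15078601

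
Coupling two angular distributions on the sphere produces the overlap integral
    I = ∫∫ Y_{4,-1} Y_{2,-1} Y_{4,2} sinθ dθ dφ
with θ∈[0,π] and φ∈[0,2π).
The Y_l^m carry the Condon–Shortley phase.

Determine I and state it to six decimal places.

0.127700

Checks pass: Σm=0; 10 even; l₃=4∈[2,6].
(2·4+1)(2·2+1)(2·4+1) = 405
Δ: 2! 6! 2! / 11! → 1/13860
sum: t=0:+1/192 t=1:−1/36 t=2:+1/192 = -5/288
3j²(4 2 4; 0 0 0) = Δ·Π!·Σ² = 20/693  (sign -1)
sum: t=0:+1/240 t=1:−1/96 = -1/160
3j²(4 2 4; -1 -1 2) = Δ·Π!·Σ² = 27/1540  (sign -1)
combine: 4πI² = 405·20/693·27/1540 = 1215/5929
take √, sign +1: I = 0.12770047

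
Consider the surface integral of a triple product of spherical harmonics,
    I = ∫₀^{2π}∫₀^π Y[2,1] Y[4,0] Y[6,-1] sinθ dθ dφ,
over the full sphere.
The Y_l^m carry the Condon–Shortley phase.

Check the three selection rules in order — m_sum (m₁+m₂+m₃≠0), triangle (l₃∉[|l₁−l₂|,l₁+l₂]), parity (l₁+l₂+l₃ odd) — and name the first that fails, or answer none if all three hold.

m₁+m₂+m₃ = 1 + 0 − 1 = 0  ✓
triangle: |2−4|=2 ≤ l₃=6 ≤ 2+4=6  ✓
parity: l₁+l₂+l₃ = 12 is even  ✓

none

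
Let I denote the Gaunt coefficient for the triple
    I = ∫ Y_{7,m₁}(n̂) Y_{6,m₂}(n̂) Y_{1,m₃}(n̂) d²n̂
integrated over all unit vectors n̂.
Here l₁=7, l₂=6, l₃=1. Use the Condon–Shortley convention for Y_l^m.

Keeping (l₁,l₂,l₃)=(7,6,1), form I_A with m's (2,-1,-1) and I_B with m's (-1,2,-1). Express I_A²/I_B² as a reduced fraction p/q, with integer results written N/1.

12/5

l's match ⇒ only the (l;m) 3-j factors differ between A and B.
A: triangle coeff Δ(7,6,1) = 1/1365; Σ_t [5,5]: t=5:−1/1209600 = -1/1209600; (3j)²=12/455 [(7 6 1; 2 -1 -1)], sign=-1
B: triangle coeff Δ(7,6,1) = 1/1365; Σ_t [8,8]: t=8:+1/1935360 = 1/1935360; (3j)²=1/91 [(7 6 1; -1 2 -1)], sign=+1
I_A²/I_B² = (12/455)/(1/91) = 12/5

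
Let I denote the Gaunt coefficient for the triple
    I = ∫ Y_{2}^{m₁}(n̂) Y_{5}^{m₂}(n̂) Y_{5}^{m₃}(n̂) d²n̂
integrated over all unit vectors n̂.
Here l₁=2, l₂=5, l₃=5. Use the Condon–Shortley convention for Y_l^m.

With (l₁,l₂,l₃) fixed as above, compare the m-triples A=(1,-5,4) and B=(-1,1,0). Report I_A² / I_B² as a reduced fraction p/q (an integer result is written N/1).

Shared (l₁,l₂,l₃)=(2,5,5): N and (l;000)² cancel in I_A²/I_B².
A: Δ = 2!·2!·8!/13! = 1/38610; Racah Σ t=0..0: t=0:+1/80640 = 1/80640; ⇒ 3j(2 5 5; 1 -5 4)² = 9/286, sgn -1
B: Δ = 2!·2!·8!/13! = 1/38610; Racah Σ t=1..2: t=1:−1/1440 t=2:+1/1152 = 1/5760; ⇒ 3j(2 5 5; -1 1 0)² = 1/858, sgn -1
I_A²/I_B² = (9/286)/(1/858) = 27/1

27/1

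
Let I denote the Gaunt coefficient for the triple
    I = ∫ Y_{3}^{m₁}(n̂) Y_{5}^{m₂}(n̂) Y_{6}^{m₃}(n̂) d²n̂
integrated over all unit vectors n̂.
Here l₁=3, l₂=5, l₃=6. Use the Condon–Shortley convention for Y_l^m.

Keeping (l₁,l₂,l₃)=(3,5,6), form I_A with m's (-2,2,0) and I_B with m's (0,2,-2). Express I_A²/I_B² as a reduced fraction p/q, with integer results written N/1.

63/8

Shared (l₁,l₂,l₃)=(3,5,6): N and (l;000)² cancel in I_A²/I_B².
A: Δ = 2!·4!·8!/15! = 1/675675; Racah Σ t=1..2: t=1:−1/34560 t=2:+1/8640 = 1/11520; ⇒ 3j(3 5 6; -2 2 0)² = 3/143, sgn +1
B: Δ = 2!·4!·8!/15! = 1/675675; Racah Σ t=0..2: t=0:+1/60480 t=1:−1/5760 t=2:+1/8640 = -1/24192; ⇒ 3j(3 5 6; 0 2 -2)² = 8/3003, sgn -1
I_A²/I_B² = (3/143)/(8/3003) = 63/8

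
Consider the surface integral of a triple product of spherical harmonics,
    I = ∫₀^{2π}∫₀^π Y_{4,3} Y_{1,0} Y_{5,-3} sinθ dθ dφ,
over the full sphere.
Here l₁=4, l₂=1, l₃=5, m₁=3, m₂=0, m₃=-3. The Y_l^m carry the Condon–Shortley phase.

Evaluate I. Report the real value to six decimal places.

m-sum 0 ✓  L=10 even ✓  3≤5≤5 ✓
Π(2lᵢ+1) = 9×3×11 = 297
triangle coeff Δ(4,1,5) = 1/495
Σ_t [0,0]: t=0:+1/576 = 1/576
(3j)²=5/99 [(4 1 5; 0 0 0)], sign=-1
Σ_t [0,0]: t=0:+1/5040 = 1/5040
(3j)²=16/495 [(4 1 5; 3 0 -3)], sign=+1
⇒ 4πI² = 16/33
I = (-1)√(16/33/(4π)) = -0.19642560

-0.196426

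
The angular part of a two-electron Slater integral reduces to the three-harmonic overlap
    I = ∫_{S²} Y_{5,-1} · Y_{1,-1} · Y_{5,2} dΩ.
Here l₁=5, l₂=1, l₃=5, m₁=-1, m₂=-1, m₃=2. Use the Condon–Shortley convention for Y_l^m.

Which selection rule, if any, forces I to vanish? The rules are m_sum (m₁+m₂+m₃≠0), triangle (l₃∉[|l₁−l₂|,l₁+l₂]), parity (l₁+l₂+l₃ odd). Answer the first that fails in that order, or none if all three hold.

parity

azimuthal sum: -1 − 1 + 2 = 0  ✓
4 ≤ 5 ≤ 6 (triangle on l)  ✓
L = 5 + 1 + 5 = 11 (odd)  ✗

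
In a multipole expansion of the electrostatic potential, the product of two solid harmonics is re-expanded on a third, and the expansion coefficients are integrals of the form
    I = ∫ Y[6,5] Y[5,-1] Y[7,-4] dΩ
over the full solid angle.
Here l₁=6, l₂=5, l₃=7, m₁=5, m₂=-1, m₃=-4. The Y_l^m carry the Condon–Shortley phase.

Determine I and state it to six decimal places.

0.069574

Rules hold: Σm=0, L=18 even, 1≤7≤11.
N = 13·11·15 = 2145
Δ = 4!·8!·6!/19! = 1/174594420
Racah Σ t=0..4: t=0:+1/4147200 t=1:−1/207360 t=2:+1/82944 t=3:−1/207360 t=4:+1/4147200 = 1/345600
⇒ 3j(6 5 7; 0 0 0)² = 420/46189, sgn -1
Racah Σ t=0..1: t=0:+1/5806080 t=1:−1/8709120 = 1/17418240
⇒ 3j(6 5 7; 5 -1 -4)² = 275/88179, sgn -1
4πI² = N·(3j₀)²·(3jₘ)² = 82500/1356277
I = +1·√(0.0608283/4π) = 0.06957414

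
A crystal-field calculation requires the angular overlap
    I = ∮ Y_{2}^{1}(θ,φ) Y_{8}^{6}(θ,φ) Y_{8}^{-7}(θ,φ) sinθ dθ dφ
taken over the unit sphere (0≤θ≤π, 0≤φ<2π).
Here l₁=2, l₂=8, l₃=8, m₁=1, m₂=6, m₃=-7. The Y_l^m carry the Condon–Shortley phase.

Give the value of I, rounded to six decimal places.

-0.193012

Checks pass: Σm=0; 18 even; l₃=8∈[6,10].
(2·2+1)(2·8+1)(2·8+1) = 1445
Δ: 2! 2! 14! / 19! → 1/348840
sum: t=0:+1/116121600 t=1:−1/25401600 t=2:+1/116121600 = -1/45158400
3j²(2 8 8; 0 0 0) = Δ·Π!·Σ² = 24/1615  (sign -1)
sum: t=0:+1/174356582400 t=1:−1/12454041600 = -1/13412044800
3j²(2 8 8; 1 6 -7) = Δ·Π!·Σ² = 169/7752  (sign +1)
combine: 4πI² = 1445·24/1615·169/7752 = 169/361
take √, sign -1: I = -0.19301223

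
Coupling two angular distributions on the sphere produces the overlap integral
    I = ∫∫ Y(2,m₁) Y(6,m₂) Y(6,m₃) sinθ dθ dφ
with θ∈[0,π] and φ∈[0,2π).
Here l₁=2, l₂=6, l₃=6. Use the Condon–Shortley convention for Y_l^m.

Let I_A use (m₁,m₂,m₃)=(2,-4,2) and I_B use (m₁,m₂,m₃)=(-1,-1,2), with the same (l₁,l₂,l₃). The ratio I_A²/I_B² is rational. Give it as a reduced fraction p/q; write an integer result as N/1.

3/1

Same 2,6,6: normalisation and zero-m 3j drop out of the ratio.
A: Δ: 2! 2! 10! / 15! → 1/90090; sum: t=0:+1/322560 = 1/322560; 3j²(2 6 6; 2 -4 2) = Δ·Π!·Σ² = 18/1001  (sign +1)
B: Δ: 2! 2! 10! / 15! → 1/90090; sum: t=1:−1/34560 t=2:+1/60480 = -1/80640; 3j²(2 6 6; -1 -1 2) = Δ·Π!·Σ² = 6/1001  (sign -1)
I_A²/I_B² = (18/1001)/(6/1001) = 3/1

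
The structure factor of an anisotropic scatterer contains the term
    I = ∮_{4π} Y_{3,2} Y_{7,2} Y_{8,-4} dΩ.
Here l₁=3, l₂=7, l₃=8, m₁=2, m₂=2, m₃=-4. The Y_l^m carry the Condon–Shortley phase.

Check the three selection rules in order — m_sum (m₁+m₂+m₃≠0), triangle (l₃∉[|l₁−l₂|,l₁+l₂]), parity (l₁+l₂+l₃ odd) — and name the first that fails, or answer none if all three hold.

azimuthal sum: 2 + 2 − 4 = 0  ✓
4 ≤ 8 ≤ 10 (triangle on l)  ✓
L = 3 + 7 + 8 = 18 (even)  ✓

none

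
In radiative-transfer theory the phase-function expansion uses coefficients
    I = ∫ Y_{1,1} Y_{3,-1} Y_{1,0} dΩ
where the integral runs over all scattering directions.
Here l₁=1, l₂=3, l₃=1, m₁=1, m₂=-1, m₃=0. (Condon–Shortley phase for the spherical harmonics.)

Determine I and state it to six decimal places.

0.000000

l₃=1 ∉ [2,4] — triangle fails ⇒ I = 0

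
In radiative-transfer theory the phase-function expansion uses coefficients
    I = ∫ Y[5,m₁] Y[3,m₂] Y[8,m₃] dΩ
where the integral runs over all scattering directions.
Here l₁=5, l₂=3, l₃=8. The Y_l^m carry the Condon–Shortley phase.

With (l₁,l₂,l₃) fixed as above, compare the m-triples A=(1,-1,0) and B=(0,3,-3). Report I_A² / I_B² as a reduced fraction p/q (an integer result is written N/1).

Same 5,3,8: normalisation and zero-m 3j drop out of the ratio.
A: Δ: 0! 10! 6! / 17! → 1/136136; sum: t=0:+1/829440 = 1/829440; 3j²(5 3 8; 1 -1 0) = Δ·Π!·Σ² = 35/2431  (sign +1)
B: Δ: 0! 10! 6! / 17! → 1/136136; sum: t=0:+1/10368000 = 1/10368000; 3j²(5 3 8; 0 3 -3) = Δ·Π!·Σ² = 3/884  (sign -1)
I_A²/I_B² = (35/2431)/(3/884) = 140/33

140/33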